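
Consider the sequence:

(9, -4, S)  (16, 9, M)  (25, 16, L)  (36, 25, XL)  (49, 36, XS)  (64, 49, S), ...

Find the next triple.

(81, 64, M)

For the first slot, perfect squares: 3², 4², 5², …: 9, 16, 25, 36, 49, 64 → 81.
Second slot: -4, 9, 16, 25, 36, 49 → 64 (always the previous value of the first slot).
Size: S, M, L, XL, XS, S → M (repeats S → M → L → XL → XS).
Combining the parts gives (81, 64, M).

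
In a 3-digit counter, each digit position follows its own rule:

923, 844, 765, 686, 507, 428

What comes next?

For the first digit, −1 each step, mod 10: 9, 8, 7, 6, 5, 4 → 3.
Second digit: +2 each step, mod 10; 2, 4, 6, 8, 0, 2 → 4.
Third digit: 3, 4, 5, 6, 7, 8 → 9 (+1 each step, mod 10).
So the next tag is 349.

349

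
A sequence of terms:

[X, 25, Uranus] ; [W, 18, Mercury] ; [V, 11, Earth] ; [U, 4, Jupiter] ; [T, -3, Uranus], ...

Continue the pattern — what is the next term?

[S, -10, Mercury]

Letter goes X, W, V, U, T → S (letters move back 1 place in the alphabet).
Second part: −7 each step; 25, 18, 11, 4, -3 → -10.
Planet — repeats Uranus → Mercury → Earth → Jupiter: Uranus, Mercury, Earth, Jupiter, Uranus → Mercury.
Putting it together: [S, -10, Mercury].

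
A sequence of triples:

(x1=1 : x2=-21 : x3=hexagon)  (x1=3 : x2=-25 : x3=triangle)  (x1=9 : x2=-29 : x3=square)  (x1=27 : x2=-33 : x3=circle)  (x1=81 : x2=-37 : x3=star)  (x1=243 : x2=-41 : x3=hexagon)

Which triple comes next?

(x1=729 : x2=-45 : x3=triangle)

X1: 1, 3, 9, 27, 81, 243 → 729 (×3 each step).
For the x2, −4 each step: -21, -25, -29, -33, -37, -41 → -45.
X3: repeats hexagon → triangle → square → circle → star; hexagon, triangle, square, circle, star, hexagon → triangle.
So the next triple is (x1=729 : x2=-45 : x3=triangle).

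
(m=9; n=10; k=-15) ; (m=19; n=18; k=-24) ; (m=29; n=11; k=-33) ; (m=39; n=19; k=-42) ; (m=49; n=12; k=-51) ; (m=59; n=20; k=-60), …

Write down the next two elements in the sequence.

M: 9, 19, 29, 39, 49, 59 → 69 → 79 (+10 each step).
N goes 10, 18, 11, 19, 12, 20 → 13 → 21 (alternating steps +8, −7, +8, −7, …).
For the k, −9 each step: -15, -24, -33, -42, -51, -60 → -69 → -78.
So the next two elements are (m=69; n=13; k=-69) and (m=79; n=21; k=-78).

(m=69; n=13; k=-69), (m=79; n=21; k=-78)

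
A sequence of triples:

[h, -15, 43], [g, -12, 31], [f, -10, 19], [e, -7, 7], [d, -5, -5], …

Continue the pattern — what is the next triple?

[c, -2, -17]

Letter: letters move back 1 place in the alphabet; h, g, f, e, d → c.
Second slot — alternating steps +3, +2, +3, +2, …: -15, -12, -10, -7, -5 → -2.
Third slot: 43, 31, 19, 7, -5 → -17 (−12 each step).
Putting it together: [c, -2, -17].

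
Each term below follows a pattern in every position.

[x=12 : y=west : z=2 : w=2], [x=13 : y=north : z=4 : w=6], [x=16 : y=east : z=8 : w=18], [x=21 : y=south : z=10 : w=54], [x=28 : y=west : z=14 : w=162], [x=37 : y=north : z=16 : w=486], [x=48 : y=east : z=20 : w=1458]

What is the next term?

X goes 12, 13, 16, 21, 28, 37, 48 → 61 (differences are 1, 3, 5, … (increasing by 2 each time)).
Y: west, north, east, south, west, north, east → south (repeats west → north → east → south).
Z: alternating steps +2, +4, +2, +4, …, so 2, 4, 8, 10, 14, 16, 20 → 22.
For the w, ×3 each step: 2, 6, 18, 54, 162, 486, 1458 → 4374.
So the next term is [x=61 : y=south : z=22 : w=4374].

[x=61 : y=south : z=22 : w=4374]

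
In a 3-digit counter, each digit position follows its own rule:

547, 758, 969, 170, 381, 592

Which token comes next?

703

First digit: +2 each step, mod 10, so 5, 7, 9, 1, 3, 5 → 7.
Second digit goes 4, 5, 6, 7, 8, 9 → 0 (+1 each step, mod 10).
For the third digit, +1 each step, mod 10: 7, 8, 9, 0, 1, 2 → 3.
Putting it together: 703.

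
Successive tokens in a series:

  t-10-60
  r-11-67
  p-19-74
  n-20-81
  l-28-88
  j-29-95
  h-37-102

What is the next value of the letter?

Letter goes t, r, p, n, l, j, h → f (letters move back 2 places in the alphabet).

f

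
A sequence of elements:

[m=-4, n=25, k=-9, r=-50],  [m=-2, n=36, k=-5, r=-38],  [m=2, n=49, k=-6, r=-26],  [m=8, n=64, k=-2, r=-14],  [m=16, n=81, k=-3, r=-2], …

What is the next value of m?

26

M goes -4, -2, 2, 8, 16 → 26 (differences are 2, 4, 6, … (increasing by 2 each time)).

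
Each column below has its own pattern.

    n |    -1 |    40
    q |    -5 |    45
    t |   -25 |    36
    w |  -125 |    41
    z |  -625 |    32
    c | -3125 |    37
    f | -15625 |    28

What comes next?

Letter — letters move forward 3 places in the alphabet, wrapping Z→A: n, q, t, w, z, c, f → i.
Second component: -1, -5, -25, -125, -625, -3125, -15625 → -78125 (×5 each step).
Third component — alternating steps +5, −9, +5, −9, …: 40, 45, 36, 41, 32, 37, 28 → 33.
So the next line is i  -78125  33.

i  -78125  33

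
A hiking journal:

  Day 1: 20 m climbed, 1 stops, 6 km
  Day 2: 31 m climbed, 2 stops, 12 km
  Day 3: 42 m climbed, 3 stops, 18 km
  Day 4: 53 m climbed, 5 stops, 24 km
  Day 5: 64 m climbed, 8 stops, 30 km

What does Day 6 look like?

75 m climbed, 13 stops, 36 km

M climbed: 20, 31, 42, 53, 64 → 75 (+11 each step).
Stops: 1, 2, 3, 5, 8 → 13 (each term is the sum of the two before it).
Km: +6 each step; 6, 12, 18, 24, 30 → 36.
Putting it together: 75 m climbed, 13 stops, 36 km.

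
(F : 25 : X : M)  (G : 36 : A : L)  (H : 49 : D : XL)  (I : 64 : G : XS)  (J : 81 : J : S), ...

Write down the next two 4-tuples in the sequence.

(K : 100 : M : M), (L : 121 : P : L)

First letter: letters move forward 1 place in the alphabet; F, G, H, I, J → K → L.
Second value: perfect squares: 5², 6², 7², …; 25, 36, 49, 64, 81 → 100 → 121.
Second letter: X, A, D, G, J → M → P (letters move forward 3 places in the alphabet, wrapping Z→A).
Size: runs through clothing sizes XS→XL; M, L, XL, XS, S → M → L.
Putting the parts together: (K : 100 : M : M) and then (L : 121 : P : L).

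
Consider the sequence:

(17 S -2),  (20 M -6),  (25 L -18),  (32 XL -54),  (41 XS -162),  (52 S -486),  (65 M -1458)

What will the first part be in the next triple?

First part: differences are 3, 5, 7, … (increasing by 2 each time), so 17, 20, 25, 32, 41, 52, 65 → 80.

80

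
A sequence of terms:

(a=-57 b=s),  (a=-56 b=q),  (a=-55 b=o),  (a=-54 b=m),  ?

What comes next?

A goes -57, -56, -55, -54 → -53 (+1 each step).
B: letters move back 2 places in the alphabet, so s, q, o, m → k.
Combining the parts gives (a=-53 b=k).

(a=-53 b=k)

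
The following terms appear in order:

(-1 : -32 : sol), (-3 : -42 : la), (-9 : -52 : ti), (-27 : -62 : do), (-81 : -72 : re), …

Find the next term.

First part: ×3 each step; -1, -3, -9, -27, -81 → -243.
Second part: −10 each step, so -32, -42, -52, -62, -72 → -82.
Note: runs through the solfège scale do→ti; sol, la, ti, do, re → mi.
Putting it together: (-243 : -82 : mi).

(-243 : -82 : mi)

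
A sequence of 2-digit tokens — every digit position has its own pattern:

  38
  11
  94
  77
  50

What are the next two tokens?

First digit: 3, 1, 9, 7, 5 → 3 → 1 (−2 each step, mod 10).
Second digit: 8, 1, 4, 7, 0 → 3 → 6 (+3 each step, mod 10).
So the next two tokens are 33 and 16.

33, 16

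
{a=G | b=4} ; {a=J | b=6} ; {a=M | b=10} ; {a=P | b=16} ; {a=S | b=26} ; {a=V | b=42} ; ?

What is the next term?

A goes G, J, M, P, S, V → Y (letters move forward 3 places in the alphabet).
B: each term is the sum of the two before it; 4, 6, 10, 16, 26, 42 → 68.
Putting it together: {a=Y | b=68}.

{a=Y | b=68}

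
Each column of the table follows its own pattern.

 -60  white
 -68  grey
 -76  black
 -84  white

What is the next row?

-92  grey

First component: −8 each step; -60, -68, -76, -84 → -92.
Shade: repeats white → grey → black, so white, grey, black, white → grey.
Combining the parts gives -92  grey.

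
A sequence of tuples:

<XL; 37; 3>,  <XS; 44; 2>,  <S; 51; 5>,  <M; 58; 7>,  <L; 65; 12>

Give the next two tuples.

For the size, runs through clothing sizes XS→XL: XL, XS, S, M, L → XL → XS.
Second entry: +7 each step; 37, 44, 51, 58, 65 → 72 → 79.
Third entry — each term is the sum of the two before it: 3, 2, 5, 7, 12 → 19 → 31.
So the next two tuples are <XL; 72; 19> and <XS; 79; 31>.

<XL; 72; 19>, <XS; 79; 31>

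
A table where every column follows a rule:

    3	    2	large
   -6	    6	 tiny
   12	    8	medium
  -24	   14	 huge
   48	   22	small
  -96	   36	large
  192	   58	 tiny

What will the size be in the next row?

Size — repeats large → tiny → medium → huge → small: large, tiny, medium, huge, small, large, tiny → medium.

medium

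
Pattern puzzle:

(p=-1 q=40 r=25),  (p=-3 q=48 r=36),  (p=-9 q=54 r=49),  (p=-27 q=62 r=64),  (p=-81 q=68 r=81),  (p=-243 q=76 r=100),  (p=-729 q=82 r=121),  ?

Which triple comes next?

(p=-2187 q=90 r=144)

P goes -1, -3, -9, -27, -81, -243, -729 → -2187 (×3 each step).
Q: alternating steps +8, +6, +8, +6, …; 40, 48, 54, 62, 68, 76, 82 → 90.
R: 25, 36, 49, 64, 81, 100, 121 → 144 (perfect squares: 5², 6², 7², …).
So the next triple is (p=-2187 q=90 r=144).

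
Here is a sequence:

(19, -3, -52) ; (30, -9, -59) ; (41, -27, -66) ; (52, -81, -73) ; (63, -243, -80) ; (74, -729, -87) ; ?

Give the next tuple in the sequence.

First slot: +11 each step; 19, 30, 41, 52, 63, 74 → 85.
Second slot: -3, -9, -27, -81, -243, -729 → -2187 (×3 each step).
Third slot: -52, -59, -66, -73, -80, -87 → -94 (−7 each step).
Putting it together: (85, -2187, -94).

(85, -2187, -94)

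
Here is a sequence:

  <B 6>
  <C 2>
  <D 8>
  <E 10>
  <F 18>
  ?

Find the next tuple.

Letter: letters move forward 1 place in the alphabet; B, C, D, E, F → G.
Second part: 6, 2, 8, 10, 18 → 28 (each term is the sum of the two before it).
So the next tuple is <G 28>.

<G 28>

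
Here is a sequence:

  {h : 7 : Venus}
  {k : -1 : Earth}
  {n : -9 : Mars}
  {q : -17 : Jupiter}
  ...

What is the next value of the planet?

Saturn

Planet goes Venus, Earth, Mars, Jupiter → Saturn (runs through the planets Mercury→Neptune).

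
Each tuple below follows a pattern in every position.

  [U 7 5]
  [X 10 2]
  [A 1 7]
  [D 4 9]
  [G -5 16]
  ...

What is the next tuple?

Letter: letters move forward 3 places in the alphabet, wrapping Z→A; U, X, A, D, G → J.
Second coordinate: alternating steps +3, −9, +3, −9, …; 7, 10, 1, 4, -5 → -2.
Third coordinate — each term is the sum of the two before it: 5, 2, 7, 9, 16 → 25.
So the next tuple is [J -2 25].

[J -2 25]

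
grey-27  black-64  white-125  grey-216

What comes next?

black-343

Shade — repeats grey → black → white: grey, black, white, grey → black.
Second component goes 27, 64, 125, 216 → 343 (perfect cubes: 3³, 4³, 5³, …).
So the next tag is black-343.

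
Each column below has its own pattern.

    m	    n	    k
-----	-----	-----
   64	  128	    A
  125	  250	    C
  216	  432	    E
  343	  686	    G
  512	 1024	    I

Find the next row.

729  1458  K

For the column m, perfect cubes: 4³, 5³, 6³, …: 64, 125, 216, 343, 512 → 729.
Column n: 128, 250, 432, 686, 1024 → 1458 (always 2 × the column m).
Column k: letters move forward 2 places in the alphabet, so A, C, E, G, I → K.
Combining the parts gives 729  1458  K.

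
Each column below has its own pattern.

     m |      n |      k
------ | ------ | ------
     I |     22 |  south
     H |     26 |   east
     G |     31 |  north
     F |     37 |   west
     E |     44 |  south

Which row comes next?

Column m: I, H, G, F, E → D (letters move back 1 place in the alphabet).
Column n goes 22, 26, 31, 37, 44 → 52 (differences are 4, 5, 6, … (increasing by 1 each time)).
Column k: south, east, north, west, south → east (repeats south → east → north → west).
Combining the parts gives D  52  east.

D  52  east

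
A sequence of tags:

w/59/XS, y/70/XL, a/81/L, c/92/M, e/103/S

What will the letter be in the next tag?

g

Letter — letters move forward 2 places in the alphabet, wrapping Z→A: w, y, a, c, e → g.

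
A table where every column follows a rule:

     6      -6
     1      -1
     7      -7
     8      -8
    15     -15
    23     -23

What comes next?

First component: each term is the sum of the two before it; 6, 1, 7, 8, 15, 23 → 38.
Second component: -6, -1, -7, -8, -15, -23 → -38 (always the negative of the first component).
Combining the parts gives 38  -38.

38  -38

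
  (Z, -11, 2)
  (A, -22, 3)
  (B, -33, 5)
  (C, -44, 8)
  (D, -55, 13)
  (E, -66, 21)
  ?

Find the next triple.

(F, -77, 34)

Letter: Z, A, B, C, D, E → F (letters move forward 1 place in the alphabet, wrapping Z→A).
Second part: −11 each step; -11, -22, -33, -44, -55, -66 → -77.
Third part: 2, 3, 5, 8, 13, 21 → 34 (each term is the sum of the two before it).
So the next triple is (F, -77, 34).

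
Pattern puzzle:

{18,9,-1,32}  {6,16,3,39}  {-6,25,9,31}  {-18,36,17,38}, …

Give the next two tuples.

First slot: −12 each step, so 18, 6, -6, -18 → -30 → -42.
Second slot goes 9, 16, 25, 36 → 49 → 64 (perfect squares: 3², 4², 5², …).
Third slot goes -1, 3, 9, 17 → 27 → 39 (differences are 4, 6, 8, … (increasing by 2 each time)).
For the fourth slot, alternating steps +7, −8, +7, −8, …: 32, 39, 31, 38 → 30 → 37.
So the next two tuples are {-30,49,27,30} and {-42,64,39,37}.

{-30,49,27,30}, {-42,64,39,37}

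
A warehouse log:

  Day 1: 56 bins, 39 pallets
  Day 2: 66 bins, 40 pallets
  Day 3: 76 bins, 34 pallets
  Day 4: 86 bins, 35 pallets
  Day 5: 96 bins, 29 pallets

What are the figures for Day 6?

Bins: +10 each step, so 56, 66, 76, 86, 96 → 106.
Pallets: alternating steps +1, −6, +1, −6, …; 39, 40, 34, 35, 29 → 30.
Combining the parts gives 106 bins, 30 pallets.

106 bins, 30 pallets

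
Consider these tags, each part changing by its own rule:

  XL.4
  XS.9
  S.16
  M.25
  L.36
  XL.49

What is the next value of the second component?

For the size, repeats XL → XS → S → M → L: XL, XS, S, M, L, XL → XS.
Second component: perfect squares: 2², 3², 4², …; 4, 9, 16, 25, 36, 49 → 64.

64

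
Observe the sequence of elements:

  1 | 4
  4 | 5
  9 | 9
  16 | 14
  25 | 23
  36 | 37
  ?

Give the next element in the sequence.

49 | 60

First value goes 1, 4, 9, 16, 25, 36 → 49 (perfect squares: 1², 2², 3², …).
Second value goes 4, 5, 9, 14, 23, 37 → 60 (each term is the sum of the two before it).
Putting it together: 49 | 60.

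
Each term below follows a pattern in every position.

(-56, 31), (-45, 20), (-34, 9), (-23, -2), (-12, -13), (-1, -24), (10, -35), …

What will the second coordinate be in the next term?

-46

First coordinate goes -56, -45, -34, -23, -12, -1, 10 → 21 (+11 each step).
Second coordinate — together with the first coordinate always sums to -25: 31, 20, 9, -2, -13, -24, -35 → -46.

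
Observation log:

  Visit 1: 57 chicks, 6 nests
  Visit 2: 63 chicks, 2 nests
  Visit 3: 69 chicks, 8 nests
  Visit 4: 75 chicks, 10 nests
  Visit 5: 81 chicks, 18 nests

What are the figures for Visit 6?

For the chicks, +6 each step: 57, 63, 69, 75, 81 → 87.
Nests: each term is the sum of the two before it; 6, 2, 8, 10, 18 → 28.
Putting it together: 87 chicks, 28 nests.

87 chicks, 28 nests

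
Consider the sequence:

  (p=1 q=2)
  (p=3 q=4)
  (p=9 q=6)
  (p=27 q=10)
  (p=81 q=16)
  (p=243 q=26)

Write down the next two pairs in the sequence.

(p=729 q=42), (p=2187 q=68)

P — ×3 each step: 1, 3, 9, 27, 81, 243 → 729 → 2187.
Q: each term is the sum of the two before it, so 2, 4, 6, 10, 16, 26 → 42 → 68.
So the next two pairs are (p=729 q=42) and (p=2187 q=68).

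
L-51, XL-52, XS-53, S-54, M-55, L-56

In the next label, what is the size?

Size: repeats L → XL → XS → S → M, so L, XL, XS, S, M, L → XL.

XL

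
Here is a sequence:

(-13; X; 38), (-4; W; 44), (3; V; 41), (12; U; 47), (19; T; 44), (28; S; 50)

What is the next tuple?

(35; R; 47)

First slot — alternating steps +9, +7, +9, +7, …: -13, -4, 3, 12, 19, 28 → 35.
Letter: letters move back 1 place in the alphabet; X, W, V, U, T, S → R.
For the third slot, alternating steps +6, −3, +6, −3, …: 38, 44, 41, 47, 44, 50 → 47.
Combining the parts gives (35; R; 47).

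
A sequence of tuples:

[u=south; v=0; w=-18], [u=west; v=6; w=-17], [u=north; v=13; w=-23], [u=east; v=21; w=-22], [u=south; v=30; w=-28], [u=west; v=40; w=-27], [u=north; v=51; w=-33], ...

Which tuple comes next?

U — repeats south → west → north → east: south, west, north, east, south, west, north → east.
V goes 0, 6, 13, 21, 30, 40, 51 → 63 (differences are 6, 7, 8, … (increasing by 1 each time)).
W: alternating steps +1, −6, +1, −6, …; -18, -17, -23, -22, -28, -27, -33 → -32.
Putting it together: [u=east; v=63; w=-32].

[u=east; v=63; w=-32]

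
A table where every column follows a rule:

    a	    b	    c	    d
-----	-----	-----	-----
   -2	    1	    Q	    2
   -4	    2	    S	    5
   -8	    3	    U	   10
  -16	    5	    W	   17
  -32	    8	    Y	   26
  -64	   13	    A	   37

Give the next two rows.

-128  21  C  50; -256  34  E  65

Column a: -2, -4, -8, -16, -32, -64 → -128 → -256 (×2 each step).
Column b: each term is the sum of the two before it, so 1, 2, 3, 5, 8, 13 → 21 → 34.
Column c: letters move forward 2 places in the alphabet, wrapping Z→A; Q, S, U, W, Y, A → C → E.
Column d — differences are 3, 5, 7, … (increasing by 2 each time): 2, 5, 10, 17, 26, 37 → 50 → 65.
So the next two rows are -128  21  C  50 and -256  34  E  65.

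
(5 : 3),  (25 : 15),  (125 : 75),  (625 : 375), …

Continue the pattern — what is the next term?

(3125 : 1875)

First coordinate goes 5, 25, 125, 625 → 3125 (×5 each step).
Second coordinate — ×5 each step: 3, 15, 75, 375 → 1875.
So the next term is (3125 : 1875).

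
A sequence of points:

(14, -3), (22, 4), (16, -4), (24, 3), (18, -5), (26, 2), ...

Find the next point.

For the first part, alternating steps +8, −6, +8, −6, …: 14, 22, 16, 24, 18, 26 → 20.
Second part goes -3, 4, -4, 3, -5, 2 → -6 (alternating steps +7, −8, +7, −8, …).
So the next point is (20, -6).

(20, -6)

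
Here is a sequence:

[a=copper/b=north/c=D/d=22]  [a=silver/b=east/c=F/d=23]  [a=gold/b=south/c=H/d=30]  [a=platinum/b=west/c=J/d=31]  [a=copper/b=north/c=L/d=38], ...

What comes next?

[a=silver/b=east/c=N/d=39]

A goes copper, silver, gold, platinum, copper → silver (repeats copper → silver → gold → platinum).
B goes north, east, south, west, north → east (repeats north → east → south → west).
C: D, F, H, J, L → N (letters move forward 2 places in the alphabet).
D — alternating steps +1, +7, +1, +7, …: 22, 23, 30, 31, 38 → 39.
Combining the parts gives [a=silver/b=east/c=N/d=39].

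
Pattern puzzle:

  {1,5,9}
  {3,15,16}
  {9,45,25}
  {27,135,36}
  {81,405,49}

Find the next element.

First value: 1, 3, 9, 27, 81 → 243 (×3 each step).
Second value: ×3 each step; 5, 15, 45, 135, 405 → 1215.
Third value: 9, 16, 25, 36, 49 → 64 (perfect squares: 3², 4², 5², …).
So the next element is {243,1215,64}.

{243,1215,64}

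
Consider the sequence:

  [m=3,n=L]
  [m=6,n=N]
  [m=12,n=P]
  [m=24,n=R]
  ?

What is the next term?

M goes 3, 6, 12, 24 → 48 (×2 each step).
N: letters move forward 2 places in the alphabet, so L, N, P, R → T.
Combining the parts gives [m=48,n=T].

[m=48,n=T]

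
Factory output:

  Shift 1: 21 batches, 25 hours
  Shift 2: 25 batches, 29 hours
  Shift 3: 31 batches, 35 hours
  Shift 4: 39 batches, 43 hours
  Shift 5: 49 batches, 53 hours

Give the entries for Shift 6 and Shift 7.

Batches: 21, 25, 31, 39, 49 → 61 → 75 (differences are 4, 6, 8, … (increasing by 2 each time)).
Hours: always 4 more than the batches; 25, 29, 35, 43, 53 → 65 → 79.
So the next two rows are 61 batches, 65 hours and 75 batches, 79 hours.

61 batches, 65 hours; 75 batches, 79 hours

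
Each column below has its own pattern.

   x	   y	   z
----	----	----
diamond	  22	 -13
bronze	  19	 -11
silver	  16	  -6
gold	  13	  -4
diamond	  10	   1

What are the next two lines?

bronze  7  3; silver  4  8

Column x — repeats diamond → bronze → silver → gold: diamond, bronze, silver, gold, diamond → bronze → silver.
Column y goes 22, 19, 16, 13, 10 → 7 → 4 (−3 each step).
Column z: alternating steps +2, +5, +2, +5, …, so -13, -11, -6, -4, 1 → 3 → 8.
So the next two lines are bronze  7  3 and silver  4  8.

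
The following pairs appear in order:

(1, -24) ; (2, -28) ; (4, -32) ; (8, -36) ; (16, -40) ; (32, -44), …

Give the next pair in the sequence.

(64, -48)

First entry: ×2 each step, so 1, 2, 4, 8, 16, 32 → 64.
Second entry: −4 each step; -24, -28, -32, -36, -40, -44 → -48.
Putting it together: (64, -48).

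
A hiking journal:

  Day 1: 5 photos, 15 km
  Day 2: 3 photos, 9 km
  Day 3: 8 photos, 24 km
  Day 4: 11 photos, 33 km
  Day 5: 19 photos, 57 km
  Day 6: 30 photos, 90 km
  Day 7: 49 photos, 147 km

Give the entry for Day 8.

79 photos, 237 km

Photos: each term is the sum of the two before it; 5, 3, 8, 11, 19, 30, 49 → 79.
Km — always 3 × the photos: 15, 9, 24, 33, 57, 90, 147 → 237.
Putting it together: 79 photos, 237 km.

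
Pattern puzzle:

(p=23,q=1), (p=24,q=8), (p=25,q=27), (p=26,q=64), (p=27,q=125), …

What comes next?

(p=28,q=216)

P: +1 each step; 23, 24, 25, 26, 27 → 28.
Q: perfect cubes: 1³, 2³, 3³, …; 1, 8, 27, 64, 125 → 216.
So the next tuple is (p=28,q=216).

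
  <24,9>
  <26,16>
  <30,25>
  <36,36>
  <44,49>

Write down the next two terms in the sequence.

<54,64>, <66,81>

First coordinate — differences are 2, 4, 6, … (increasing by 2 each time): 24, 26, 30, 36, 44 → 54 → 66.
Second coordinate: 9, 16, 25, 36, 49 → 64 → 81 (perfect squares: 3², 4², 5², …).
Putting the parts together: <54,64> and then <66,81>.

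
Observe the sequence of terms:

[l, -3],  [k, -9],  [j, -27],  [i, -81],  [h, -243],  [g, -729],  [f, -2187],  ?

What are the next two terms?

[e, -6561], [d, -19683]

Letter: l, k, j, i, h, g, f → e → d (letters move back 1 place in the alphabet).
Second entry: -3, -9, -27, -81, -243, -729, -2187 → -6561 → -19683 (×3 each step).
Putting the parts together: [e, -6561] and then [d, -19683].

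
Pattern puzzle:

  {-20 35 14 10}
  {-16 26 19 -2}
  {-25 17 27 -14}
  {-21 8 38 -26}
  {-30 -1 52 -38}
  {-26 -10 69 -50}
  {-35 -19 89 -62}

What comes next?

{-31 -28 112 -74}

First value — alternating steps +4, −9, +4, −9, …: -20, -16, -25, -21, -30, -26, -35 → -31.
Second value: −9 each step; 35, 26, 17, 8, -1, -10, -19 → -28.
Third value: differences are 5, 8, 11, … (increasing by 3 each time), so 14, 19, 27, 38, 52, 69, 89 → 112.
Fourth value: −12 each step, so 10, -2, -14, -26, -38, -50, -62 → -74.
So the next term is {-31 -28 112 -74}.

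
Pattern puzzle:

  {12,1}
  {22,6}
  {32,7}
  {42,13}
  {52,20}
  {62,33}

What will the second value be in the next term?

53

Second value: each term is the sum of the two before it; 1, 6, 7, 13, 20, 33 → 53.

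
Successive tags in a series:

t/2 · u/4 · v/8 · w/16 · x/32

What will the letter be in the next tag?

y

Letter: t, u, v, w, x → y (letters move forward 1 place in the alphabet).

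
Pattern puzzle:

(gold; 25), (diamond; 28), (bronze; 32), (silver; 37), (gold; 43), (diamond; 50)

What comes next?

(bronze; 58)

Rank goes gold, diamond, bronze, silver, gold, diamond → bronze (repeats gold → diamond → bronze → silver).
Second slot — differences are 3, 4, 5, … (increasing by 1 each time): 25, 28, 32, 37, 43, 50 → 58.
Putting it together: (bronze; 58).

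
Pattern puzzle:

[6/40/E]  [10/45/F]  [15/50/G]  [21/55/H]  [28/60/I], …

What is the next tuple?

[36/65/J]

First coordinate: 6, 10, 15, 21, 28 → 36 (differences are 4, 5, 6, … (increasing by 1 each time)).
Second coordinate: +5 each step, so 40, 45, 50, 55, 60 → 65.
Letter: letters move forward 1 place in the alphabet; E, F, G, H, I → J.
Combining the parts gives [36/65/J].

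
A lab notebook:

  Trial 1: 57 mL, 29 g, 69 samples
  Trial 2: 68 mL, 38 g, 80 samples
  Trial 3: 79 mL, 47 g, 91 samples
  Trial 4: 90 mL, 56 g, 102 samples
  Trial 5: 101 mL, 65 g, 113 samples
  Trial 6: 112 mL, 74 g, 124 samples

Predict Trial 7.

123 mL, 83 g, 135 samples

For the mL, +11 each step: 57, 68, 79, 90, 101, 112 → 123.
For the g, +9 each step: 29, 38, 47, 56, 65, 74 → 83.
Samples: +11 each step; 69, 80, 91, 102, 113, 124 → 135.
Combining the parts gives 123 mL, 83 g, 135 samples.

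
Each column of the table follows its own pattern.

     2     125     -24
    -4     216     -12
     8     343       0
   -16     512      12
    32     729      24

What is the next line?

-64  1000  36

First component goes 2, -4, 8, -16, 32 → -64 (×(-2) each step).
Second component goes 125, 216, 343, 512, 729 → 1000 (perfect cubes: 5³, 6³, 7³, …).
Third component — +12 each step: -24, -12, 0, 12, 24 → 36.
Combining the parts gives -64  1000  36.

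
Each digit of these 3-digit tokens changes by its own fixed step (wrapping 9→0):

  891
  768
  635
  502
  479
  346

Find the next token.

For the first digit, −1 each step, mod 10: 8, 7, 6, 5, 4, 3 → 2.
Second digit — −3 each step, mod 10: 9, 6, 3, 0, 7, 4 → 1.
For the third digit, −3 each step, mod 10: 1, 8, 5, 2, 9, 6 → 3.
Putting it together: 213.

213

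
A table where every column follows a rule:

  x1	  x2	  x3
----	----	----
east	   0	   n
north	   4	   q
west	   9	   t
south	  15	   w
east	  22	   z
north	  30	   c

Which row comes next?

Column x1: east, north, west, south, east, north → west (repeats east → north → west → south).
Column x2 goes 0, 4, 9, 15, 22, 30 → 39 (differences are 4, 5, 6, … (increasing by 1 each time)).
Column x3 — letters move forward 3 places in the alphabet, wrapping Z→A: n, q, t, w, z, c → f.
So the next row is west  39  f.

west  39  f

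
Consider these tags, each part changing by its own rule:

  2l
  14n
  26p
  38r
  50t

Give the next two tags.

62v then 74x

For the first component, +12 each step: 2, 14, 26, 38, 50 → 62 → 74.
Letter: letters move forward 2 places in the alphabet, so l, n, p, r, t → v → x.
Putting the parts together: 62v and then 74x.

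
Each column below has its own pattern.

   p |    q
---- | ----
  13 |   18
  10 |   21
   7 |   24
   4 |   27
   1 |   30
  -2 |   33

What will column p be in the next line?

For the column p, −3 each step: 13, 10, 7, 4, 1, -2 → -5.
Column q: together with the column p always sums to 31; 18, 21, 24, 27, 30, 33 → 36.

-5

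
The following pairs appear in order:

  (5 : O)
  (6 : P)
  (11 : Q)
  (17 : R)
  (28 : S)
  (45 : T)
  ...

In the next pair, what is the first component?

73

First component: each term is the sum of the two before it, so 5, 6, 11, 17, 28, 45 → 73.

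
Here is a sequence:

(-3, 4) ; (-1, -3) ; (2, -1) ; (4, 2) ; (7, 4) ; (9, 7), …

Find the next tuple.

First entry goes -3, -1, 2, 4, 7, 9 → 12 (alternating steps +2, +3, +2, +3, …).
Second entry: always the previous value of the first entry; 4, -3, -1, 2, 4, 7 → 9.
Combining the parts gives (12, 9).

(12, 9)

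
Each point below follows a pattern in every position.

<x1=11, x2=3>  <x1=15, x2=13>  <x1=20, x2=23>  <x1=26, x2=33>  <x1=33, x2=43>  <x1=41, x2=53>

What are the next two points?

<x1=50, x2=63>, <x1=60, x2=73>

For the x1, differences are 4, 5, 6, … (increasing by 1 each time): 11, 15, 20, 26, 33, 41 → 50 → 60.
X2 goes 3, 13, 23, 33, 43, 53 → 63 → 73 (+10 each step).
So the next two points are <x1=50, x2=63> and <x1=60, x2=73>.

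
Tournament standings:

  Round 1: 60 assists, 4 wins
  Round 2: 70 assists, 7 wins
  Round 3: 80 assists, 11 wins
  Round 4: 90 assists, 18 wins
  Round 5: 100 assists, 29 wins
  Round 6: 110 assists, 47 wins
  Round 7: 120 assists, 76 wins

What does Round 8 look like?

130 assists, 123 wins

Assists — +10 each step: 60, 70, 80, 90, 100, 110, 120 → 130.
Wins goes 4, 7, 11, 18, 29, 47, 76 → 123 (each term is the sum of the two before it).
So the next line is 130 assists, 123 wins.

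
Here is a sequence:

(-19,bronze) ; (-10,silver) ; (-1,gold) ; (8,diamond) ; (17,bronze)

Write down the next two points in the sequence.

(26,silver), (35,gold)

First part: +9 each step, so -19, -10, -1, 8, 17 → 26 → 35.
Rank goes bronze, silver, gold, diamond, bronze → silver → gold (repeats bronze → silver → gold → diamond).
Putting the parts together: (26,silver) and then (35,gold).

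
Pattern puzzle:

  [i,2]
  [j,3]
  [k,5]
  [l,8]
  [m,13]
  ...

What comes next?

[n,21]

Letter goes i, j, k, l, m → n (letters move forward 1 place in the alphabet).
Second coordinate: 2, 3, 5, 8, 13 → 21 (each term is the sum of the two before it).
Putting it together: [n,21].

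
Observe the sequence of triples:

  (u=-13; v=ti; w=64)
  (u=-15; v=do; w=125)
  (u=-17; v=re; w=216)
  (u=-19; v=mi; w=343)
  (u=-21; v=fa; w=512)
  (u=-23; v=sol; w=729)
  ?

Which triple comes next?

(u=-25; v=la; w=1000)

U goes -13, -15, -17, -19, -21, -23 → -25 (−2 each step).
V goes ti, do, re, mi, fa, sol → la (runs through the solfège scale do→ti).
For the w, perfect cubes: 4³, 5³, 6³, …: 64, 125, 216, 343, 512, 729 → 1000.
Combining the parts gives (u=-25; v=la; w=1000).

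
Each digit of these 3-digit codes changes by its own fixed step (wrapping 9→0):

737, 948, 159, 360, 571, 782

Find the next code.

993

For the first digit, +2 each step, mod 10: 7, 9, 1, 3, 5, 7 → 9.
Second digit goes 3, 4, 5, 6, 7, 8 → 9 (+1 each step, mod 10).
For the third digit, +1 each step, mod 10: 7, 8, 9, 0, 1, 2 → 3.
Putting it together: 993.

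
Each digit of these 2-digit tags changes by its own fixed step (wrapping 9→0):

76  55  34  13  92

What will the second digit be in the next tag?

Second digit — −1 each step, mod 10: 6, 5, 4, 3, 2 → 1.

1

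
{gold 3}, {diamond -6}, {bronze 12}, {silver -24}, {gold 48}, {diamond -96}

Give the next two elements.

{bronze 192}, {silver -384}

Rank — repeats gold → diamond → bronze → silver: gold, diamond, bronze, silver, gold, diamond → bronze → silver.
For the second entry, ×(-2) each step: 3, -6, 12, -24, 48, -96 → 192 → -384.
So the next two elements are {bronze 192} and {silver -384}.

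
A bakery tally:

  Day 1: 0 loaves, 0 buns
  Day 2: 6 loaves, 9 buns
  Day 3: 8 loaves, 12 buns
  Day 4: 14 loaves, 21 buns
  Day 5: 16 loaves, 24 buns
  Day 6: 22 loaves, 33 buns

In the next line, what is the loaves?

24

Loaves goes 0, 6, 8, 14, 16, 22 → 24 (alternating steps +6, +2, +6, +2, …).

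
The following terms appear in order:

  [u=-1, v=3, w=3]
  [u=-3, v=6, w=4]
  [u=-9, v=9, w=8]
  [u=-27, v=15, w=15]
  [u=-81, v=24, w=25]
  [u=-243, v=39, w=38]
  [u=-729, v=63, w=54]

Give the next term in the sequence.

U: ×3 each step; -1, -3, -9, -27, -81, -243, -729 → -2187.
V: 3, 6, 9, 15, 24, 39, 63 → 102 (each term is the sum of the two before it).
W: differences are 1, 4, 7, … (increasing by 3 each time), so 3, 4, 8, 15, 25, 38, 54 → 73.
Putting it together: [u=-2187, v=102, w=73].

[u=-2187, v=102, w=73]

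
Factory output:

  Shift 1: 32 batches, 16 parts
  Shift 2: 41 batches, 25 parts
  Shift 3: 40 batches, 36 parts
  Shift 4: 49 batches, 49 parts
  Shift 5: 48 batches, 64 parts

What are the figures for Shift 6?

57 batches, 81 parts

Batches — alternating steps +9, −1, +9, −1, …: 32, 41, 40, 49, 48 → 57.
Parts: perfect squares: 4², 5², 6², …, so 16, 25, 36, 49, 64 → 81.
Putting it together: 57 batches, 81 parts.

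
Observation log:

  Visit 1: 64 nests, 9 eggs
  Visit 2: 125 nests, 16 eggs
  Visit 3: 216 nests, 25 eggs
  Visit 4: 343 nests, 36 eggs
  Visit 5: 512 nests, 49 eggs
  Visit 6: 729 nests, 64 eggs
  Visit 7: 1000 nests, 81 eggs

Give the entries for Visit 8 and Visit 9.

1331 nests, 100 eggs; 1728 nests, 121 eggs

Nests: perfect cubes: 4³, 5³, 6³, …, so 64, 125, 216, 343, 512, 729, 1000 → 1331 → 1728.
Eggs: 9, 16, 25, 36, 49, 64, 81 → 100 → 121 (perfect squares: 3², 4², 5², …).
Putting the parts together: 1331 nests, 100 eggs and then 1728 nests, 121 eggs.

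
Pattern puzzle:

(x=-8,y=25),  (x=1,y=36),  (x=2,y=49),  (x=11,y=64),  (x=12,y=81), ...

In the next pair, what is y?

For the y, perfect squares: 5², 6², 7², …: 25, 36, 49, 64, 81 → 100.

100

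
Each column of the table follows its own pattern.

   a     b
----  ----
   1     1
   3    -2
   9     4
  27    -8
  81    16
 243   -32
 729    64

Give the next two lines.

2187  -128; 6561  256

Column a: ×3 each step, so 1, 3, 9, 27, 81, 243, 729 → 2187 → 6561.
For the column b, ×(-2) each step: 1, -2, 4, -8, 16, -32, 64 → -128 → 256.
Putting the parts together: 2187  -128 and then 6561  256.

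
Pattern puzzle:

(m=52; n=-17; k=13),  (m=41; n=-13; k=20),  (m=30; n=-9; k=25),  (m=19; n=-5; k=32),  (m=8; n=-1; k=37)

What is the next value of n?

N goes -17, -13, -9, -5, -1 → 3 (+4 each step).

3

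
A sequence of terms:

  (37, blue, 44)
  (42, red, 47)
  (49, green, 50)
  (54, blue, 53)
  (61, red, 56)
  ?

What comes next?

First value: alternating steps +5, +7, +5, +7, …, so 37, 42, 49, 54, 61 → 66.
Colour: repeats blue → red → green; blue, red, green, blue, red → green.
Third value goes 44, 47, 50, 53, 56 → 59 (+3 each step).
Putting it together: (66, green, 59).

(66, green, 59)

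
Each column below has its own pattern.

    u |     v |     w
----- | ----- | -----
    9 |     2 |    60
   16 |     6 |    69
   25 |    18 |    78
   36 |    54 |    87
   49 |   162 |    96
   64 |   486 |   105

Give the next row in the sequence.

81  1458  114

Column u: perfect squares: 3², 4², 5², …; 9, 16, 25, 36, 49, 64 → 81.
Column v: ×3 each step, so 2, 6, 18, 54, 162, 486 → 1458.
Column w: +9 each step; 60, 69, 78, 87, 96, 105 → 114.
Putting it together: 81  1458  114.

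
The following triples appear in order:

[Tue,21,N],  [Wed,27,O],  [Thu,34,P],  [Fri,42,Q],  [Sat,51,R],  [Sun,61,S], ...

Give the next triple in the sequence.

Day: runs through the weekdays Mon→Sun; Tue, Wed, Thu, Fri, Sat, Sun → Mon.
Second entry — differences are 6, 7, 8, … (increasing by 1 each time): 21, 27, 34, 42, 51, 61 → 72.
For the letter, letters move forward 1 place in the alphabet: N, O, P, Q, R, S → T.
So the next triple is [Mon,72,T].

[Mon,72,T]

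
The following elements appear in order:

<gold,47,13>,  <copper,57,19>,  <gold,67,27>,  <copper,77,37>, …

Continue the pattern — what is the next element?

<gold,87,49>

Metal goes gold, copper, gold, copper → gold (alternates gold ↔ copper).
Second slot: +10 each step, so 47, 57, 67, 77 → 87.
Third slot — differences are 6, 8, 10, … (increasing by 2 each time): 13, 19, 27, 37 → 49.
Combining the parts gives <gold,87,49>.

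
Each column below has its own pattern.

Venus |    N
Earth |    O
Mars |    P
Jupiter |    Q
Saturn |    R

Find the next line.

Uranus  S

Planet — runs through the planets Mercury→Neptune: Venus, Earth, Mars, Jupiter, Saturn → Uranus.
Letter: letters move forward 1 place in the alphabet, so N, O, P, Q, R → S.
Combining the parts gives Uranus  S.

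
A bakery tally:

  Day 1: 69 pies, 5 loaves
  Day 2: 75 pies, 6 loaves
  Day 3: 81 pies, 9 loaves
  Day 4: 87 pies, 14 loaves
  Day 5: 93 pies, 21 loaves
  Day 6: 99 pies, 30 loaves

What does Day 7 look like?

For the pies, +6 each step: 69, 75, 81, 87, 93, 99 → 105.
Loaves: 5, 6, 9, 14, 21, 30 → 41 (differences are 1, 3, 5, … (increasing by 2 each time)).
So the next record is 105 pies, 41 loaves.

105 pies, 41 loaves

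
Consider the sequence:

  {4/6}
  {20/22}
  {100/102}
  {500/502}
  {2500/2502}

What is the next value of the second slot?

First slot: ×5 each step, so 4, 20, 100, 500, 2500 → 12500.
Second slot goes 6, 22, 102, 502, 2502 → 12502 (always 2 more than the first slot).

12502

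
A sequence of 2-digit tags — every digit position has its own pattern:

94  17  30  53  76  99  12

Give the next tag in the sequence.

First digit: 9, 1, 3, 5, 7, 9, 1 → 3 (+2 each step, mod 10).
Second digit — +3 each step, mod 10: 4, 7, 0, 3, 6, 9, 2 → 5.
Combining the parts gives 35.

35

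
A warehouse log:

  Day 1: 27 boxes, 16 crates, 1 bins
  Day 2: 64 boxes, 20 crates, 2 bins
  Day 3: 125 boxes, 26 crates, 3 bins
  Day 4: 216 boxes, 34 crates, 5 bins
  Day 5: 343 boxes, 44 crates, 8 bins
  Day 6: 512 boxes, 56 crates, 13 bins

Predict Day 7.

729 boxes, 70 crates, 21 bins

Boxes goes 27, 64, 125, 216, 343, 512 → 729 (perfect cubes: 3³, 4³, 5³, …).
Crates goes 16, 20, 26, 34, 44, 56 → 70 (differences are 4, 6, 8, … (increasing by 2 each time)).
Bins: each term is the sum of the two before it, so 1, 2, 3, 5, 8, 13 → 21.
So the next line is 729 boxes, 70 crates, 21 bins.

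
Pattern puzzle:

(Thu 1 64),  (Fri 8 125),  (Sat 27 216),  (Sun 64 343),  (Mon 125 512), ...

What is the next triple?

Day: runs through the weekdays Mon→Sun; Thu, Fri, Sat, Sun, Mon → Tue.
Second value goes 1, 8, 27, 64, 125 → 216 (perfect cubes: 1³, 2³, 3³, …).
Third value goes 64, 125, 216, 343, 512 → 729 (perfect cubes: 4³, 5³, 6³, …).
Combining the parts gives (Tue 216 729).

(Tue 216 729)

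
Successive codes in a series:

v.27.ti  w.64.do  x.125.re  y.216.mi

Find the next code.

z.343.fa

Letter: v, w, x, y → z (letters move forward 1 place in the alphabet).
For the second component, perfect cubes: 3³, 4³, 5³, …: 27, 64, 125, 216 → 343.
Note: ti, do, re, mi → fa (runs through the solfège scale do→ti).
So the next code is z.343.fa.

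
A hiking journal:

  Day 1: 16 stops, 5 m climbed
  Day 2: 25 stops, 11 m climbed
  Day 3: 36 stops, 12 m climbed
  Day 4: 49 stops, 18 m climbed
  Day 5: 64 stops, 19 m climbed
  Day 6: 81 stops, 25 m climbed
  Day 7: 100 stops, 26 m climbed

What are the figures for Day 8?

Stops: perfect squares: 4², 5², 6², …, so 16, 25, 36, 49, 64, 81, 100 → 121.
M climbed goes 5, 11, 12, 18, 19, 25, 26 → 32 (alternating steps +6, +1, +6, +1, …).
Putting it together: 121 stops, 32 m climbed.

121 stops, 32 m climbed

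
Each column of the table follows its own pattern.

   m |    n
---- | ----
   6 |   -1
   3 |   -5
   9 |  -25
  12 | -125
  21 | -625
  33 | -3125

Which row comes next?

Column m — each term is the sum of the two before it: 6, 3, 9, 12, 21, 33 → 54.
Column n: ×5 each step, so -1, -5, -25, -125, -625, -3125 → -15625.
Putting it together: 54  -15625.

54  -15625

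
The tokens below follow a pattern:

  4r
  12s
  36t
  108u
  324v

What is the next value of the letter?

Letter: r, s, t, u, v → w (letters move forward 1 place in the alphabet).

w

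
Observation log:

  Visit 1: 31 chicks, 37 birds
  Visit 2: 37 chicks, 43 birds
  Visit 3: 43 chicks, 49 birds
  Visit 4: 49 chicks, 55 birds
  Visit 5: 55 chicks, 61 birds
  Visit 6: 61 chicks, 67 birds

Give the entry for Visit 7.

67 chicks, 73 birds

Chicks: 31, 37, 43, 49, 55, 61 → 67 (+6 each step).
Birds: always 6 more than the chicks; 37, 43, 49, 55, 61, 67 → 73.
Combining the parts gives 67 chicks, 73 birds.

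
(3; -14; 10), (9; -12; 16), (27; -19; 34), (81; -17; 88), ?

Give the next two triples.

First entry — ×3 each step: 3, 9, 27, 81 → 243 → 729.
Second entry goes -14, -12, -19, -17 → -24 → -22 (alternating steps +2, −7, +2, −7, …).
Third entry: always 7 more than the first entry; 10, 16, 34, 88 → 250 → 736.
So the next two triples are (243; -24; 250) and (729; -22; 736).

(243; -24; 250), (729; -22; 736)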